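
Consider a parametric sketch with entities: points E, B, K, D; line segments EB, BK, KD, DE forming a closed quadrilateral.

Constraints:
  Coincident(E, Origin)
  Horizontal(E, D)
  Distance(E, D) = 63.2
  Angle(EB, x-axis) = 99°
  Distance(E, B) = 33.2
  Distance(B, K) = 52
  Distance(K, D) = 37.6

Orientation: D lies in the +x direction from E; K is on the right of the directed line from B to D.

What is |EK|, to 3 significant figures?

27.8

E is at the origin; E and D share the same y with |ED| = 63.2 and D in +x, so D = (63.2, 0). EB runs at 99.0° with |EB| = 33.2, so B = (-5.19, 32.8). K is determined by |BK| = 52.0 and |KD| = 37.6 together: it lies at the intersection of circle(B, 52.0) and circle(D, 37.6). With |BD| = 75.8, the foot of the radical line on BD is 46.4 from B and the perpendicular offset is √(52.0² − 46.4²) = 23.4. Taking the right-of-BD solution: K = (26.5, -8.40).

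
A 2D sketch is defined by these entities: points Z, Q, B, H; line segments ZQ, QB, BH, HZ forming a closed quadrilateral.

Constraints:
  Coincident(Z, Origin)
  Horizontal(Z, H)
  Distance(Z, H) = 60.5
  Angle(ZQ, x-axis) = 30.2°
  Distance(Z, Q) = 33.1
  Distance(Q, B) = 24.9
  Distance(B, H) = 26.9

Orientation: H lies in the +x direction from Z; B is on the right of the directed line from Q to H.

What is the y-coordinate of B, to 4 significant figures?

-7.501

Checks: |QB| = 24.90 ✓; |BH| = 26.90 ✓.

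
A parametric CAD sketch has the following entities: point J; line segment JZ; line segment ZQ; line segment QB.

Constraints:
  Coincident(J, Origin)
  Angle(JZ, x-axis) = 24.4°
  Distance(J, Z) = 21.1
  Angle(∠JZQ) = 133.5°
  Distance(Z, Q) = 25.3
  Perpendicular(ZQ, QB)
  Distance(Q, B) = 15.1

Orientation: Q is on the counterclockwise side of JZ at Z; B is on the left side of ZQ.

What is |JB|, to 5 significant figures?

39.825

J is at the origin; JZ runs at 24.4° with length 21.1, so Z = 21.1·(cos 24.4°, sin 24.4°) = (19.215, 8.7165). ∠JZQ = 133.5°, so ZQ runs at 24.4° + (180° − 133.5°) = 70.900° from the x-axis; with |ZQ| = 25.3, Q = Z + 25.3·(cos 70.900°, sin 70.900°) = (27.494, 32.624). ZQ is perpendicular to QB; with |QB| = 15.1 on the left of ZQ, B = Q + 15.1·(-0.94495, 0.32722) = (13.225, 37.565). Then |JB| = |B − J| = 39.825.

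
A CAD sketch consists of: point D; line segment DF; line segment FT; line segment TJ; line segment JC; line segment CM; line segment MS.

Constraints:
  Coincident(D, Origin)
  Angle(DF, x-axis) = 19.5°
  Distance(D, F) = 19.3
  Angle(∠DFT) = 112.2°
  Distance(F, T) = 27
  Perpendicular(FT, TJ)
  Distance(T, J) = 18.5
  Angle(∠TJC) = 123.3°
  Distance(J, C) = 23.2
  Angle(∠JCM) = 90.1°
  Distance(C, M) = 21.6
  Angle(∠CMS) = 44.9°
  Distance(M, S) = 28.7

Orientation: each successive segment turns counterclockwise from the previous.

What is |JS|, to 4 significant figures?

3.220

D is at the origin; DF runs at 19.5° with length 19.3, so F = (18.19, 6.442). ∠DFT = 112.2° gives FT at 87.30° from the x-axis; with |FT| = 27.0, T = (19.46, 33.41). FT ⟂ TJ, so TJ runs at 177.3°; with |TJ| = 18.5, J = (0.9854, 34.28). ∠TJC = 123.3° gives JC at -126.0° from the x-axis; with |JC| = 23.2, C = (-12.65, 15.51). ∠JCM = 90.1° gives CM at -36.10° from the x-axis; with |CM| = 21.6, M = (4.801, 2.788). ∠CMS = 44.9° gives MS at 99.00° from the x-axis; with |MS| = 28.7, S = (0.3117, 31.13). Then |JS| = |S − J| = 3.220.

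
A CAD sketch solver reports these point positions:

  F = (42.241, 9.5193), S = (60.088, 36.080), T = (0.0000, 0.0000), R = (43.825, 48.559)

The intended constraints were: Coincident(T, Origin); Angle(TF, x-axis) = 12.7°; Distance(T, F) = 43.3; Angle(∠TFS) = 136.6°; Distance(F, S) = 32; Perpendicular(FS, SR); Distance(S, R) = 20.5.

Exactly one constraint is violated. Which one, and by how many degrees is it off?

Perpendicular(FS, SR) — off by 3.60°.

T = (0.00, 0.00) ✓; TF at 12.70° ✓; |TF| = 43.30 ✓; ∠TFS = 136.6° ✓; |FS| = 32.00 ✓; ∠(FS, SR) = 86.40° ✗; |SR| = 20.50 ✓.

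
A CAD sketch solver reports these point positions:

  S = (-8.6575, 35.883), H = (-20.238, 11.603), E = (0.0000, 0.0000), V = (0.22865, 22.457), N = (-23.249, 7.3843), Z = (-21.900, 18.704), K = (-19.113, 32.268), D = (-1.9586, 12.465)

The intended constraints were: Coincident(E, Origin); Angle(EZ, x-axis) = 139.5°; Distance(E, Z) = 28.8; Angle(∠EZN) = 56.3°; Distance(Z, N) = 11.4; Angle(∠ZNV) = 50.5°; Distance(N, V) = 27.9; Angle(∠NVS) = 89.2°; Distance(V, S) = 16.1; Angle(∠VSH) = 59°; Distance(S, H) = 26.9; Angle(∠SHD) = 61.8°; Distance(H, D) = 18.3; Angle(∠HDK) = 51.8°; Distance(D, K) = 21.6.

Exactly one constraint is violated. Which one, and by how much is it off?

Distance(D, K) = 21.6 — off by 4.60.

E = (0.00, 0.00) ✓; EZ at 139.5° ✓; |EZ| = 28.80 ✓; ∠EZN = 56.30° ✓; |ZN| = 11.40 ✓; ∠ZNV = 50.50° ✓; |NV| = 27.90 ✓; ∠NVS = 89.20° ✓; |VS| = 16.10 ✓; ∠VSH = 59.00° ✓; |SH| = 26.90 ✓; ∠SHD = 61.80° ✓; |HD| = 18.30 ✓; ∠HDK = 51.80° ✓; |DK| = 26.20 ✗.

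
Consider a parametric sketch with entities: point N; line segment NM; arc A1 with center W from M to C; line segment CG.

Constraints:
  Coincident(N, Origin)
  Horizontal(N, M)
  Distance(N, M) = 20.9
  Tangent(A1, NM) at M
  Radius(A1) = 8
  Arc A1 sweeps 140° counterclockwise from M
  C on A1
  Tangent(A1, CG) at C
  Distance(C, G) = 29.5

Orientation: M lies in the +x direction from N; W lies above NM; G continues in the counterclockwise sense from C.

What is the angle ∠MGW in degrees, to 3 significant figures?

7.01°

On A1, M sits at bearing -90° from W; a 140° counterclockwise sweep puts C at bearing 50°, so C = W + 8.0·(cos 50°, sin 50°) = (26.0, 14.1). Since A1 is tangent to CG there, WC ⟂ CG, so CG runs along (−sin 50°, cos 50°); with |CG| = 29.5, G = (3.44, 33.1). Then cos ∠MGW = GM·GW / (|GM||GW|), giving 7.01°.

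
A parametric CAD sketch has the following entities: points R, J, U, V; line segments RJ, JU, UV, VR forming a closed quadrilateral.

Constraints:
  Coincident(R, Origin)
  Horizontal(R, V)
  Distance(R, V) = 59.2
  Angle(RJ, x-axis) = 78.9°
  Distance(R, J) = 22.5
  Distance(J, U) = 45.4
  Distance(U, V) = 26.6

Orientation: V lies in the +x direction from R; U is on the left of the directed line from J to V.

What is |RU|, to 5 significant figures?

55.510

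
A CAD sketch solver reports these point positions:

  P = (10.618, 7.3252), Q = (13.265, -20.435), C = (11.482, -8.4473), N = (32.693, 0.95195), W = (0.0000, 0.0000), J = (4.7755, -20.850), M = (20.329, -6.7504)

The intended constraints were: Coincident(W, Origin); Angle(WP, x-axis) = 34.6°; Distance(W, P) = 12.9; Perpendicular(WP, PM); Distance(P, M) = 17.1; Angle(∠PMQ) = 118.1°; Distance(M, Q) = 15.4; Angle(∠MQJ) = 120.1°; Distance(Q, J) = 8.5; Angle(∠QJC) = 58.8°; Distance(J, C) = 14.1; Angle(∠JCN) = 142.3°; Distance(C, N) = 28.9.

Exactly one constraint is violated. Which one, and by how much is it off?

Distance(C, N) = 28.9 — off by 5.70.

W = (0.00, 0.00) ✓; WP at 34.60° ✓; |WP| = 12.90 ✓; ∠(WP, PM) = 90.00° ✓; |PM| = 17.10 ✓; ∠PMQ = 118.1° ✓; |MQ| = 15.40 ✓; ∠MQJ = 120.1° ✓; |QJ| = 8.500 ✓; ∠QJC = 58.80° ✓; |JC| = 14.10 ✓; ∠JCN = 142.3° ✓; |CN| = 23.20 ✗.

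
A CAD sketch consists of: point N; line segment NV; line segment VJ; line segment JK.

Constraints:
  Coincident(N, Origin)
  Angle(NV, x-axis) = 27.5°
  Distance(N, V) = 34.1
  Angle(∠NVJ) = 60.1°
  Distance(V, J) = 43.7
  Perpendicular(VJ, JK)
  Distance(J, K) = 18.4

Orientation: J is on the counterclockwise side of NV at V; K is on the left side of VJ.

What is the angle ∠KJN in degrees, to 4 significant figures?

42.09°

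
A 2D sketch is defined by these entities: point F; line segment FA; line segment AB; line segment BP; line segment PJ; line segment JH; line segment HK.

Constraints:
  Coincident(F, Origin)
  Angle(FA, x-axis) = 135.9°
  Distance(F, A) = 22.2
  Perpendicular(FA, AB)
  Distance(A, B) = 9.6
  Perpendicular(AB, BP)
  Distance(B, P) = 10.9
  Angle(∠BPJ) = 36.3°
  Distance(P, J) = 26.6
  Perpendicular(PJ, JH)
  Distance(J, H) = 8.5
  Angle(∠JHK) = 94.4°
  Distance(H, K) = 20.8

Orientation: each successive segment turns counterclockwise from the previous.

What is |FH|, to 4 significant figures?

37.78

∠BPJ = 36.3° gives PJ at 99.60° from the x-axis; with |PJ| = 26.6, J = (-19.23, 27.20). PJ ⟂ JH, so JH runs at -170.4°; with |JH| = 8.5, H = (-27.61, 25.78). Then |FH| = |H − F| = 37.78.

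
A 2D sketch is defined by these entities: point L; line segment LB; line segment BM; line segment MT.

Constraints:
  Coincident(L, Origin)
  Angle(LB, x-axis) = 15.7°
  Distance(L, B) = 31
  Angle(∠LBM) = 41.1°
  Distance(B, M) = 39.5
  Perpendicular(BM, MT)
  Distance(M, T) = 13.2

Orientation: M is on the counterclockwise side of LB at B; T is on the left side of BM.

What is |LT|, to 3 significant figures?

17.7

L is at the origin; LB runs at 15.7° with length 31.0, so B = 31.0·(cos 15.7°, sin 15.7°) = (29.8, 8.39). ∠LBM = 41.1°, so BM runs at 15.7° + (180° − 41.1°) = 155° from the x-axis; with |BM| = 39.5, M = B + 39.5·(cos 155°, sin 155°) = (-5.84, 25.3). The perpendicularity gives MT at right angles to BM; with |MT| = 13.2 on the left of BM, T = M + 13.2·(-0.429, -0.903) = (-11.5, 13.4). Then |LT| = |T − L| = 17.7.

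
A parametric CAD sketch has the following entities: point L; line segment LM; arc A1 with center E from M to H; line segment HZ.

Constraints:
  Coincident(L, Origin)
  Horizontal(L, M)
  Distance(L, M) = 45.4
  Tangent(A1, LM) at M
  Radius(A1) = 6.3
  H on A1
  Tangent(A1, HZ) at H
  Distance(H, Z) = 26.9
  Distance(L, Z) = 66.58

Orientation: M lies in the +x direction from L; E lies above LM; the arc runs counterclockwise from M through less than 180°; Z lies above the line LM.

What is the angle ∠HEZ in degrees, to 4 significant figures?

76.82°

Checks: L.y = 0.00, M.y = 0.00 ✓; |EH| = 6.300 ✓; ∠(EH, HZ) = 90.00° ✓; |HZ| = 26.90 ✓; |LZ| = 66.58 ✓.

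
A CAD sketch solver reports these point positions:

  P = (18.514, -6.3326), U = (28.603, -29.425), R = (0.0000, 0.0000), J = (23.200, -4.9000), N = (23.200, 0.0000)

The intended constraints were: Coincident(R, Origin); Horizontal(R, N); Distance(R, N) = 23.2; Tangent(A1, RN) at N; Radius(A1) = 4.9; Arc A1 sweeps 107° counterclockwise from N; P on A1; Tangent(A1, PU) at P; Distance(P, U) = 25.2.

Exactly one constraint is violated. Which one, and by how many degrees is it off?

Tangent(A1, PU) at P — off by 6.60°.

R = (0.00, 0.00) ✓; R.y = 0.00, N.y = 0.00 ✓; |RN| = 23.20 ✓; ∠(JN, NR) = 90.00° ✓; |JN| = 4.900 ✓; bearing(J→P) − bearing(J→N) = 107.0° ✓; |JP| = 4.900 ✓; ∠(JP, PU) = 83.40° ✗; |PU| = 25.20 ✓.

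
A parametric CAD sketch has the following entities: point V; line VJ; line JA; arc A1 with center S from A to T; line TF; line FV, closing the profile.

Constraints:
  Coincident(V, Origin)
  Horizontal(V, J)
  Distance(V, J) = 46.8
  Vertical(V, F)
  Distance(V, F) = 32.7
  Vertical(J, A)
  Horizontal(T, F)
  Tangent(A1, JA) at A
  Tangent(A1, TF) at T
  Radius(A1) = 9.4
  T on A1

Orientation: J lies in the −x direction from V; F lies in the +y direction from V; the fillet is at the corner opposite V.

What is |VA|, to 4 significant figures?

52.28

V is at the origin; VJ is horizontal with |VJ| = 46.8 and J on the −x side, so J = (-46.80, 0.000). V and F share the same x with |VF| = 32.7 and F on the +y side, so F = (0.000, 32.70). The virtual corner opposite V is at (-46.80, 32.70). Since A1 is tangent to JA there, SA ⟂ JA and tangency of A1 to TF means the radius ST is perpendicular to TF, with radius 9.4, so the center S sits 9.4 in from both sides at S = (-37.40, 23.30). That places the tangent points at A = (-46.80, 23.30) on JA and T = (-37.40, 32.70) on TF. Then |VA| = |A − V| = 52.28.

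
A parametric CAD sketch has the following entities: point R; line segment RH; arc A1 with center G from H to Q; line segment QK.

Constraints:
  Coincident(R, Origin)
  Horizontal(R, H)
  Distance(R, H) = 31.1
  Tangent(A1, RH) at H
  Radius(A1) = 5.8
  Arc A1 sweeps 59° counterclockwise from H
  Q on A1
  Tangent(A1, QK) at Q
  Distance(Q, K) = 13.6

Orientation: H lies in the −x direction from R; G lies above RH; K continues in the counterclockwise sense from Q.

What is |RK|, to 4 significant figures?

23.98

R is at the origin; R and H share the same y with |RH| = 31.1 and H on the −x side, so H = (-31.10, 0.000). Tangency of A1 to RH means the radius GH is perpendicular to RH, so G = H + (0, 5.8) = (-31.10, 5.800). On A1, H sits at bearing -90° from G; a 59° counterclockwise sweep puts Q at bearing -31°, so Q = G + 5.8·(cos -31°, sin -31°) = (-26.13, 2.813). Tangency of A1 to QK means the radius GQ is perpendicular to QK, so QK runs along (−sin -31°, cos -31°); with |QK| = 13.6, K = (-19.12, 14.47). Then |RK| = |K − R| = 23.98.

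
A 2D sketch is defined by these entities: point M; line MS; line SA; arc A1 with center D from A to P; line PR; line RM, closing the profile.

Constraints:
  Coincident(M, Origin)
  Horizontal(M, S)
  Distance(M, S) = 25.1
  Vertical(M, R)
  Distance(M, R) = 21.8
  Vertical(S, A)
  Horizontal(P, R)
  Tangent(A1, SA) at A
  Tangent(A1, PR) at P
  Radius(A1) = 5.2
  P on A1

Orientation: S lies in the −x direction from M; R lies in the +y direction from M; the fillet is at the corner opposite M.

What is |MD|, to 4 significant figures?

25.91

M is at the origin; M and S share the same y with |MS| = 25.1 and S on the −x side, so S = (-25.10, 0.000). MR is vertical with |MR| = 21.8 and R on the +y side, so R = (0.000, 21.80). The virtual corner opposite M is at (-25.10, 21.80). The tangent condition forces DA to be normal to SA and tangency of A1 to PR means the radius DP is perpendicular to PR, with radius 5.2, so the center D sits 5.2 in from both sides at D = (-19.90, 16.60). Then |MD| = |D − M| = 25.91.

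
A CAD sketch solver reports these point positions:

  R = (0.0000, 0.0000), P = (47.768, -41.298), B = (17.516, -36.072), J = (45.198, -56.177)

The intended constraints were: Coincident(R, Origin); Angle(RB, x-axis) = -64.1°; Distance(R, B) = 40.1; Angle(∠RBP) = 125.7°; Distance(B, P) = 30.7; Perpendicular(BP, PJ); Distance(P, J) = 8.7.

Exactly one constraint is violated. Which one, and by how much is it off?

Distance(P, J) = 8.7 — off by 6.40.

R = (0.00, 0.00) ✓; RB at -64.10° ✓; |RB| = 40.10 ✓; ∠RBP = 125.7° ✓; |BP| = 30.70 ✓; ∠(BP, PJ) = 90.00° ✓; |PJ| = 15.10 ✗.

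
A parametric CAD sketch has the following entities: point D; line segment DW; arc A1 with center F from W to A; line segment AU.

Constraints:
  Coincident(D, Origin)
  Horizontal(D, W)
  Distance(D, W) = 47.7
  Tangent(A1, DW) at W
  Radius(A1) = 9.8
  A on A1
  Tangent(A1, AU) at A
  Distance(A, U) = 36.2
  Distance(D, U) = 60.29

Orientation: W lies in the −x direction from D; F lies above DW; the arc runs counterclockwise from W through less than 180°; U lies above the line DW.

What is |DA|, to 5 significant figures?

39.205

Checks: ∠(FW, WD) = 90.00° ✓; |FW| = 9.800 ✓; |FA| = 9.800 ✓; ∠(FA, AU) = 90.00° ✓; |AU| = 36.20 ✓; |DU| = 60.29 ✓.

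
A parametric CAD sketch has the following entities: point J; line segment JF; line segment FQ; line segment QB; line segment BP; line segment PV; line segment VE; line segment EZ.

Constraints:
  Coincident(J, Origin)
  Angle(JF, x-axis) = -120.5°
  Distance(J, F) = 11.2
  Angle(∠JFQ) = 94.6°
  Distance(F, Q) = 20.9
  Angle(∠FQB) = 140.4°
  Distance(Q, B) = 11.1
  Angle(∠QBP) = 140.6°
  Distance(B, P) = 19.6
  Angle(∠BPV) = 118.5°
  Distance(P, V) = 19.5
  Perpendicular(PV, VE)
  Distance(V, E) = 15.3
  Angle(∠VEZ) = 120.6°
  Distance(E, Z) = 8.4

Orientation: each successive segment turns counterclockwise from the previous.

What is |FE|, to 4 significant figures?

28.20

∠BPV = 118.5° gives PV at 105.4° from the x-axis; with |PV| = 19.5, V = (31.43, 11.59). PV is perpendicular to VE, so VE runs at -164.6°; with |VE| = 15.3, E = (16.67, 7.531). Then |FE| = |E − F| = 28.20.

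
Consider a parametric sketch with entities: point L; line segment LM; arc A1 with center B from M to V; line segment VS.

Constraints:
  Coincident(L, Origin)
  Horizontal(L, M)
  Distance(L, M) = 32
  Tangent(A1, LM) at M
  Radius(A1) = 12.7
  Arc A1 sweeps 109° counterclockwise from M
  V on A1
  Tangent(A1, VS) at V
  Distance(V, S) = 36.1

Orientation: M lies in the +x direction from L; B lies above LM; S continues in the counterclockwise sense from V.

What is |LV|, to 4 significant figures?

47.12

Tangency of A1 to LM means the radius BM is perpendicular to LM, so B = M + (0, 12.7) = (32.00, 12.70). On A1, M sits at bearing -90° from B; a 109° counterclockwise sweep puts V at bearing 19°, so V = B + 12.7·(cos 19°, sin 19°) = (44.01, 16.83). Then |LV| = |V − L| = 47.12.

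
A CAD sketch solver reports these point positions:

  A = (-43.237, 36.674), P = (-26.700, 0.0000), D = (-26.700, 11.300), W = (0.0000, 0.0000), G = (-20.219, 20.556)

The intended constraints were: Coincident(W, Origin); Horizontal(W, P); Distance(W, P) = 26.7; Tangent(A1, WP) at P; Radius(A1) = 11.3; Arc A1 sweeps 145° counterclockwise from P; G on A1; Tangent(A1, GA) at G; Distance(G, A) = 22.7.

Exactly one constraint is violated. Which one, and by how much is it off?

Distance(G, A) = 22.7 — off by 5.40.

W = (0.00, 0.00) ✓; W.y = 0.00, P.y = 0.00 ✓; |WP| = 26.70 ✓; ∠(DP, PW) = 90.00° ✓; |DP| = 11.30 ✓; bearing(D→G) − bearing(D→P) = 145.0° ✓; |DG| = 11.30 ✓; ∠(DG, GA) = 90.00° ✓; |GA| = 28.10 ✗.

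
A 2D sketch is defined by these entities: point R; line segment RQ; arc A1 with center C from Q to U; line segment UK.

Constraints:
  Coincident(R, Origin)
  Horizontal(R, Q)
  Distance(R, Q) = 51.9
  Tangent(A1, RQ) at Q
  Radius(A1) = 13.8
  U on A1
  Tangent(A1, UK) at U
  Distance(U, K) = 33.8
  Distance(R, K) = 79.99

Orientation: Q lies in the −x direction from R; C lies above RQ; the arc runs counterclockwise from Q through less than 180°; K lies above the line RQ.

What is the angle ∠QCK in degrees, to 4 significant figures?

161.1°

Checks: |CU| = 13.80 ✓; ∠(CU, UK) = 90.00° ✓; |UK| = 33.80 ✓; |RK| = 79.99 ✓.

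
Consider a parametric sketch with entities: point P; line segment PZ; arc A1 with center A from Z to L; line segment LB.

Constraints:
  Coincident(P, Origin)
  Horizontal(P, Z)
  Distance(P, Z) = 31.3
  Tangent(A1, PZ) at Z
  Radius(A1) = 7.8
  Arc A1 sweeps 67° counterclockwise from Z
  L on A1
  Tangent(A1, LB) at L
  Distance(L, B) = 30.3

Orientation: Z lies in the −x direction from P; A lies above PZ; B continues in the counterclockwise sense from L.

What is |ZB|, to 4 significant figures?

37.78

P is at the origin; P and Z share the same y with |PZ| = 31.3 and Z on the −x side, so Z = (-31.30, 0.000). Tangency of A1 to PZ means the radius AZ is perpendicular to PZ, so A = Z + (0, 7.8) = (-31.30, 7.800). On A1, Z sits at bearing -90° from A; a 67° counterclockwise sweep puts L at bearing -23°, so L = A + 7.8·(cos -23°, sin -23°) = (-24.12, 4.752). The tangent condition forces AL to be normal to LB, so LB runs along (−sin -23°, cos -23°); with |LB| = 30.3, B = (-12.28, 32.64). Then |ZB| = |B − Z| = 37.78.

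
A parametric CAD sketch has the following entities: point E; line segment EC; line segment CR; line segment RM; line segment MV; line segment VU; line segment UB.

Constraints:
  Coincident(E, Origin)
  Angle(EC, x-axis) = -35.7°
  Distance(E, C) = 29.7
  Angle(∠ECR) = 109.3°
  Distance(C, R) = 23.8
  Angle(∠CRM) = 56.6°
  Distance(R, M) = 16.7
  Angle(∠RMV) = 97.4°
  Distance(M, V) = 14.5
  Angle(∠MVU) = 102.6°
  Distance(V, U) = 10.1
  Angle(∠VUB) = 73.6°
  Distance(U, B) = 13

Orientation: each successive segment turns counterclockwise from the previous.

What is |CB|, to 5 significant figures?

15.771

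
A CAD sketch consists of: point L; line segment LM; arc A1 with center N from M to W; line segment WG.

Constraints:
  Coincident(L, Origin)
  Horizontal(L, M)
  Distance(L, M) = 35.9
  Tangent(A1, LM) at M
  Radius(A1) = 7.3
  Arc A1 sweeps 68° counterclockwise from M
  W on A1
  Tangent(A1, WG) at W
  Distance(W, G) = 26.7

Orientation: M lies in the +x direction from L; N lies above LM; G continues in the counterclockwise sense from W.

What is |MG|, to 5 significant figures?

33.778

L is at the origin; L and M share the same y with |LM| = 35.9 and M on the +x side, so M = (35.900, 0.0000). Tangency of A1 to LM means the radius NM is perpendicular to LM, so N = M + (0, 7.3) = (35.900, 7.3000). On A1, M sits at bearing -90° from N; a 68° counterclockwise sweep puts W at bearing -22°, so W = N + 7.3·(cos -22°, sin -22°) = (42.668, 4.5654). The tangent condition forces NW to be normal to WG, so WG runs along (−sin -22°, cos -22°); with |WG| = 26.7, G = (52.670, 29.321). Then |MG| = |G − M| = 33.778.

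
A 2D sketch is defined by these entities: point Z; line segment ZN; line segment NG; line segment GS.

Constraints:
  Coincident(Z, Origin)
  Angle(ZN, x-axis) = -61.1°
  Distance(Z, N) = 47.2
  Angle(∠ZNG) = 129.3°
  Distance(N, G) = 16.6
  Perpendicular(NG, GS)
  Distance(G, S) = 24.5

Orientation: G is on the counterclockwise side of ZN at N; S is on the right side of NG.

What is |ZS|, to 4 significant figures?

76.72

∠ZNG = 129.3°, so NG runs at -61.1° + (180° − 129.3°) = -10.40° from the x-axis; with |NG| = 16.6, G = N + 16.6·(cos -10.40°, sin -10.40°) = (39.14, -44.32). NG ⟂ GS; with |GS| = 24.5 on the right of NG, S = G + 24.5·(-0.1805, -0.9836) = (34.72, -68.42). Then |ZS| = |S − Z| = 76.72.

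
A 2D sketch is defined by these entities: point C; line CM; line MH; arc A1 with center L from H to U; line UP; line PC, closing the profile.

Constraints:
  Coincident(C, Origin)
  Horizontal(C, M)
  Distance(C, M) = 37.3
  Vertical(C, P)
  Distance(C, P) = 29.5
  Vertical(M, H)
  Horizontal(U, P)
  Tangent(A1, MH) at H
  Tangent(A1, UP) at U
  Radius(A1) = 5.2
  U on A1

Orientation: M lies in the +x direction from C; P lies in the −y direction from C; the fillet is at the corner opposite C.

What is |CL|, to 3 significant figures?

40.3

C is at the origin; CM is horizontal with |CM| = 37.3 and M on the +x side, so M = (37.3, 0.00). C and P share the same x with |CP| = 29.5 and P on the −y side, so P = (0.00, -29.5). The virtual corner opposite C is at (37.3, -29.5). Tangency of A1 to MH means the radius LH is perpendicular to MH and tangency of A1 to UP means the radius LU is perpendicular to UP, with radius 5.2, so the center L sits 5.2 in from both sides at L = (32.1, -24.3). Then |CL| = |L − C| = 40.3.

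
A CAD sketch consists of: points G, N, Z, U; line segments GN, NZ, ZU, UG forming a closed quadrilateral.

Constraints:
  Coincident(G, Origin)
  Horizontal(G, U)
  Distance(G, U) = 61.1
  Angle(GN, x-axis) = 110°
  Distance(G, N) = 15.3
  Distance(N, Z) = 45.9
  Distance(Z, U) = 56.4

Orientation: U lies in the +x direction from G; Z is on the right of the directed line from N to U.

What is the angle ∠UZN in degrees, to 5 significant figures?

82.442°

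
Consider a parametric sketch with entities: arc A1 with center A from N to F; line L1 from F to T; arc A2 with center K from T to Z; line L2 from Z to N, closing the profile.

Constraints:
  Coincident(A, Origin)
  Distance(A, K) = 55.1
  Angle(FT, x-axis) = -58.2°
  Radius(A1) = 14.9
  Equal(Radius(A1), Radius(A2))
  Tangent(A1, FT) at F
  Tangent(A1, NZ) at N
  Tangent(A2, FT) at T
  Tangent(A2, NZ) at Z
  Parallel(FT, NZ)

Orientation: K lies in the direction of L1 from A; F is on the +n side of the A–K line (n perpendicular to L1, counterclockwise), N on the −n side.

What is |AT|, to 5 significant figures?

57.079

The slot axis is L1's direction at -58.2°, so u = (cos -58.2°, sin -58.2°) = (0.52696, -0.84989) and n = (−sin -58.2°, cos -58.2°) = (0.84989, 0.52696). A is at the origin and K lies 55.1 along u from A, so K = 55.1·u = (29.035, -46.829). Tangency of A1 to both parallel lines with radius 14.9 puts F and N at A ± 14.9·n: F = (12.663, 7.8516), N = (-12.663, -7.8516). Equal radii place T and Z the same way about K: T = K + 14.9·n = (41.699, -38.977), Z = K − 14.9·n = (16.372, -54.681). Then |AT| = |T − A| = 57.079.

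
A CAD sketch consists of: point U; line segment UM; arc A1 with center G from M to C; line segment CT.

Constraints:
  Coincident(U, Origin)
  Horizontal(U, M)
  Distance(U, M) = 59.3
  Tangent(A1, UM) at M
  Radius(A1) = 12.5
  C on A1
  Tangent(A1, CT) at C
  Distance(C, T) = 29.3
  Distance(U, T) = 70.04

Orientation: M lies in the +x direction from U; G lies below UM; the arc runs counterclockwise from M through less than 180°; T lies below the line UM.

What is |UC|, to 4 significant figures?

49.71

U is at the origin; U and M share the same y with |UM| = 59.3 and M on the +x side, so M = (59.30, 0.000). Tangency of A1 to UM means the radius GM is perpendicular to UM, so G = M + (0, -12.5) = (59.30, -12.50). Since GC ⟂ CT (tangency), |GT| = √(12.5² + 29.3²) = 31.85 regardless of where C sits on A1. So T lies on both circle(U, 70.04) and circle(G, 31.85); the below-UM intersection is T = (54.50, -43.99). C is the foot of the tangent from T: C = (47.19, -15.62).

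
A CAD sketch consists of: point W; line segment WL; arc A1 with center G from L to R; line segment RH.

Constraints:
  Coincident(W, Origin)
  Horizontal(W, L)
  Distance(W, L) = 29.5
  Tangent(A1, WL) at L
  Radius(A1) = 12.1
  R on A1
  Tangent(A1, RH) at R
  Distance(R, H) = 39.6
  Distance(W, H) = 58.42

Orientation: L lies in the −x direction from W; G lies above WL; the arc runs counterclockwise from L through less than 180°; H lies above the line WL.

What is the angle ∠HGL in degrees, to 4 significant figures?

172.7°

W is at the origin; W and L share the same y with |WL| = 29.5 and L on the −x side, so L = (-29.50, 0.000). The tangent condition forces GL to be normal to WL, so G = L + (0, 12.1) = (-29.50, 12.10). Since GR ⟂ RH (tangency), |GH| = √(12.1² + 39.6²) = 41.41 regardless of where R sits on A1. So H lies on both circle(W, 58.42) and circle(G, 41.41); the above-WL intersection is H = (-24.21, 53.17). R is the foot of the tangent from H: R = (-17.57, 14.13).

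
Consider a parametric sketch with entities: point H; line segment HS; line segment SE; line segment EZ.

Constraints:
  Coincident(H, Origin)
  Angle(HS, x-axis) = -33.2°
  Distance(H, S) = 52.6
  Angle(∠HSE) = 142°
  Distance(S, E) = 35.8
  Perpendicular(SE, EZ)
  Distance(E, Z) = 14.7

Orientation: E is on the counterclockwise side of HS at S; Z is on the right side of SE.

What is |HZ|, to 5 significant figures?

90.467

∠HSE = 142.0°, so SE runs at -33.2° + (180° − 142.0°) = 4.8000° from the x-axis; with |SE| = 35.8, E = S + 35.8·(cos 4.8000°, sin 4.8000°) = (79.688, -25.806). The perpendicularity gives EZ at right angles to SE; with |EZ| = 14.7 on the right of SE, Z = E + 14.7·(0.083678, -0.99649) = (80.918, -40.455). Then |HZ| = |Z − H| = 90.467.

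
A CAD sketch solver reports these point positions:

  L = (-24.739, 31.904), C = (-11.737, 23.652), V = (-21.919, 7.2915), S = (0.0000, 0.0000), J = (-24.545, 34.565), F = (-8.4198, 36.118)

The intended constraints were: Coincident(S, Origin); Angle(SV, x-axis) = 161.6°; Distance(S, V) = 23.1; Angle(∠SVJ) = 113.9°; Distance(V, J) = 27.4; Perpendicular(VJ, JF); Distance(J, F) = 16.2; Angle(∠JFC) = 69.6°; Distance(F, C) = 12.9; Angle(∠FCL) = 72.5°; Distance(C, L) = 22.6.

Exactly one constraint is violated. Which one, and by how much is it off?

Distance(C, L) = 22.6 — off by 7.20.

S = (0.00, 0.00) ✓; SV at 161.6° ✓; |SV| = 23.10 ✓; ∠SVJ = 113.9° ✓; |VJ| = 27.40 ✓; ∠(VJ, JF) = 90.00° ✓; |JF| = 16.20 ✓; ∠JFC = 69.60° ✓; |FC| = 12.90 ✓; ∠FCL = 72.50° ✓; |CL| = 15.40 ✗.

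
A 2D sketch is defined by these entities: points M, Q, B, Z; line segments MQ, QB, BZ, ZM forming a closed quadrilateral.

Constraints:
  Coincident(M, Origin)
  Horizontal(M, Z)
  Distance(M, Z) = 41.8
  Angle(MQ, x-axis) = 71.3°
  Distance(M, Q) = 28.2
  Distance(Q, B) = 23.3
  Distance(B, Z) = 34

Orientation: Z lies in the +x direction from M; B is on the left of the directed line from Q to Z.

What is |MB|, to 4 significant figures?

45.31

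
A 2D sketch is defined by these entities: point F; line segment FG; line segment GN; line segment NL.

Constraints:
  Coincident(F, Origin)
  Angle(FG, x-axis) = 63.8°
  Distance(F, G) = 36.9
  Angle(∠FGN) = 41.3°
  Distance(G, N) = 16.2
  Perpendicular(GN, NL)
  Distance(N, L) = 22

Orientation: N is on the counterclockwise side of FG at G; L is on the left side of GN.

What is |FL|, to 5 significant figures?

11.760

∠FGN = 41.3°, so GN runs at 63.8° + (180° − 41.3°) = 202.50° from the x-axis; with |GN| = 16.2, N = G + 16.2·(cos 202.50°, sin 202.50°) = (1.3247, 26.909). The perpendicularity gives NL at right angles to GN; with |NL| = 22.0 on the left of GN, L = N + 22.0·(0.38268, -0.92388) = (9.7438, 6.5840). Then |FL| = |L − F| = 11.760.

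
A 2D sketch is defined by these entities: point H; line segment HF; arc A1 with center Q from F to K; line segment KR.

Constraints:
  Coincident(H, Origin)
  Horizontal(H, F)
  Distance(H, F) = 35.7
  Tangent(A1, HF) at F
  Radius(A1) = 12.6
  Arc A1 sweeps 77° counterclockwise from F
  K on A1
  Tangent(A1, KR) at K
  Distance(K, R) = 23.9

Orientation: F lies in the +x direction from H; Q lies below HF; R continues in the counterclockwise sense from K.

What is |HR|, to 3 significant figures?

37.7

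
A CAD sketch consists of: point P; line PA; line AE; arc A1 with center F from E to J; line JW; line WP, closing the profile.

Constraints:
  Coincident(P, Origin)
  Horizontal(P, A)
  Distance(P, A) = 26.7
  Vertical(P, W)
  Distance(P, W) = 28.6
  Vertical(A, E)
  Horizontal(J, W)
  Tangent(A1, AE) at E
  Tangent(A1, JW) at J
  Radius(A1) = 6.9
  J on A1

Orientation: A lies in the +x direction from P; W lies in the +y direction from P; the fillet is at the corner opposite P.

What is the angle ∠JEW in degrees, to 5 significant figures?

30.510°

P is at the origin; PA is horizontal with |PA| = 26.7 and A on the +x side, so A = (26.700, 0.0000). P and W share the same x with |PW| = 28.6 and W on the +y side, so W = (0.0000, 28.600). The virtual corner opposite P is at (26.700, 28.600). Since A1 is tangent to AE there, FE ⟂ AE and A1 meets JW tangentially, so FJ is at right angles to JW, with radius 6.9, so the center F sits 6.9 in from both sides at F = (19.800, 21.700). That places the tangent points at E = (26.700, 21.700) on AE and J = (19.800, 28.600) on JW. Then cos ∠JEW = EJ·EW / (|EJ||EW|), giving 30.510°.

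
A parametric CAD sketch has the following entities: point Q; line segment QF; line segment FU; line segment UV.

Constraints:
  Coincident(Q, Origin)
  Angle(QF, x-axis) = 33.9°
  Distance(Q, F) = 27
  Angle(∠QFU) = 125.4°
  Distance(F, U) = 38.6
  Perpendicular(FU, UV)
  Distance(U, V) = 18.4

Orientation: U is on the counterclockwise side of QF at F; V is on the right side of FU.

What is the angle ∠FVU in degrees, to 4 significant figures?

64.51°

Q is at the origin; QF runs at 33.9° with length 27.0, so F = 27.0·(cos 33.9°, sin 33.9°) = (22.41, 15.06). ∠QFU = 125.4°, so FU runs at 33.9° + (180° − 125.4°) = 88.50° from the x-axis; with |FU| = 38.6, U = F + 38.6·(cos 88.50°, sin 88.50°) = (23.42, 53.65). The perpendicularity gives UV at right angles to FU; with |UV| = 18.4 on the right of FU, V = U + 18.4·(0.9997, -0.02618) = (41.81, 53.16). Then cos ∠FVU = VF·VU / (|VF||VU|), giving 64.51°.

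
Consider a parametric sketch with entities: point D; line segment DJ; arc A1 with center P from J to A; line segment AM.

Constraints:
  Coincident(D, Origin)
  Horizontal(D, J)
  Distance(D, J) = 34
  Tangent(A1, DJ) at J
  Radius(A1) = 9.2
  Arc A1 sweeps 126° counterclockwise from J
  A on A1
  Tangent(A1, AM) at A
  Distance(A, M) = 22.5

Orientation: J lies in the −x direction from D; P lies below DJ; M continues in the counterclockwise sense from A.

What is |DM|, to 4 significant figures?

43.28

On A1, J sits at bearing 90° from P; a 126° counterclockwise sweep puts A at bearing 216°, so A = P + 9.2·(cos 216°, sin 216°) = (-41.44, -14.61). The tangent condition forces PA to be normal to AM, so AM runs along (−sin 216°, cos 216°); with |AM| = 22.5, M = (-28.22, -32.81). Then |DM| = |M − D| = 43.28.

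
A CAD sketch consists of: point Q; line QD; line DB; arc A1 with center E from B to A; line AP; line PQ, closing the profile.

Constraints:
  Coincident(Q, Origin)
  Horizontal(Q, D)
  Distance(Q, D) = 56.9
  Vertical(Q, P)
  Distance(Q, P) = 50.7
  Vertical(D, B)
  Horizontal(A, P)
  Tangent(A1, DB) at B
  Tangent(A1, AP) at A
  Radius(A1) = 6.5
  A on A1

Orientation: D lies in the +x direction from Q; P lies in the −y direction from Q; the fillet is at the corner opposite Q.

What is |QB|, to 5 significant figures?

72.050

Q is at the origin; Q and D share the same y with |QD| = 56.9 and D on the +x side, so D = (56.900, 0.0000). QP is vertical with |QP| = 50.7 and P on the −y side, so P = (0.0000, -50.700). The virtual corner opposite Q is at (56.900, -50.700). A1 meets DB tangentially, so EB is at right angles to DB and the tangent condition forces EA to be normal to AP, with radius 6.5, so the center E sits 6.5 in from both sides at E = (50.400, -44.200). That places the tangent points at B = (56.900, -44.200) on DB and A = (50.400, -50.700) on AP. Then |QB| = |B − Q| = 72.050.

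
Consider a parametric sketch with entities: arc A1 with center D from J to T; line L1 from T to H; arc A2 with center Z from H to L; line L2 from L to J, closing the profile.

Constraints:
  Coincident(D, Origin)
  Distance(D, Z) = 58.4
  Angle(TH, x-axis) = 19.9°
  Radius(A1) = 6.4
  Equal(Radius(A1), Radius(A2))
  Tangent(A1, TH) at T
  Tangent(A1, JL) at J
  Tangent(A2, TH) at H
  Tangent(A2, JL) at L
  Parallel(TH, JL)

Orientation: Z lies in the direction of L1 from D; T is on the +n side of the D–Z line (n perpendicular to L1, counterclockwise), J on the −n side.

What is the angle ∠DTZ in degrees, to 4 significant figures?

83.75°

The slot axis is L1's direction at 19.9°, so u = (cos 19.9°, sin 19.9°) = (0.9403, 0.3404) and n = (−sin 19.9°, cos 19.9°) = (-0.3404, 0.9403). D is at the origin and Z lies 58.4 along u from D, so Z = 58.4·u = (54.91, 19.88). Tangency of A1 to both parallel lines with radius 6.4 puts T and J at D ± 6.4·n: T = (-2.178, 6.018), J = (2.178, -6.018). Then cos ∠DTZ = TD·TZ / (|TD||TZ|), giving 83.75°.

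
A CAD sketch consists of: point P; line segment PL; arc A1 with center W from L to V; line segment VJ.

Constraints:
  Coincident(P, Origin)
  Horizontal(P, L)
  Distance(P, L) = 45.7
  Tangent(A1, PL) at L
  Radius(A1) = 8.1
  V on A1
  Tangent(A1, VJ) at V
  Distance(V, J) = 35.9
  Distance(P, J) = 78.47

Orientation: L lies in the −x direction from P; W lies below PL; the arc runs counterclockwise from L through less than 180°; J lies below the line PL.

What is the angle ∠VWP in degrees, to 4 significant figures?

141.9°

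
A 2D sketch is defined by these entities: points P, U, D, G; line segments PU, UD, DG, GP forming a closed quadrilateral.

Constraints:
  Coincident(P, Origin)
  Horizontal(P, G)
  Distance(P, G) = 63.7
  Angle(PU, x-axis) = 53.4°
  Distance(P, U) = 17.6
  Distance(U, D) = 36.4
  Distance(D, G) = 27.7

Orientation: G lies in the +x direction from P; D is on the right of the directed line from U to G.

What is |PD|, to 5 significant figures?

39.106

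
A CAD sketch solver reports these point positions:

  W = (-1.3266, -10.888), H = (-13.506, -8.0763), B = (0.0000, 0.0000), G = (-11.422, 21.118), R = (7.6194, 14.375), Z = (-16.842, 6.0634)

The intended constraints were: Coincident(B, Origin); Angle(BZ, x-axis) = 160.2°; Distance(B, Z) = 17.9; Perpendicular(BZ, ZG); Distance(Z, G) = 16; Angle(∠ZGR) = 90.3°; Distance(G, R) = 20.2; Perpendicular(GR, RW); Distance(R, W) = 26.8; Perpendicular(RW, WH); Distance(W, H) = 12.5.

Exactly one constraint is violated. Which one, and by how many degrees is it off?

Perpendicular(RW, WH) — off by 6.50°.

B = (0.00, 0.00) ✓; BZ at 160.2° ✓; |BZ| = 17.90 ✓; ∠(BZ, ZG) = 90.00° ✓; |ZG| = 16.00 ✓; ∠ZGR = 90.30° ✓; |GR| = 20.20 ✓; ∠(GR, RW) = 90.00° ✓; |RW| = 26.80 ✓; ∠(RW, WH) = 83.50° ✗; |WH| = 12.50 ✓.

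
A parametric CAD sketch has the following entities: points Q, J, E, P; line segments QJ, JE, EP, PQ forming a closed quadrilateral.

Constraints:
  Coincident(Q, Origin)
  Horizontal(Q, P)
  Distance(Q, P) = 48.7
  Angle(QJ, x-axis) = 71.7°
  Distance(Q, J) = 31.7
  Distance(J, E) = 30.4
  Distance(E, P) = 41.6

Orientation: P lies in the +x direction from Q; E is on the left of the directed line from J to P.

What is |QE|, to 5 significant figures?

55.820

Checks: |JE| = 30.40 ✓; |EP| = 41.60 ✓.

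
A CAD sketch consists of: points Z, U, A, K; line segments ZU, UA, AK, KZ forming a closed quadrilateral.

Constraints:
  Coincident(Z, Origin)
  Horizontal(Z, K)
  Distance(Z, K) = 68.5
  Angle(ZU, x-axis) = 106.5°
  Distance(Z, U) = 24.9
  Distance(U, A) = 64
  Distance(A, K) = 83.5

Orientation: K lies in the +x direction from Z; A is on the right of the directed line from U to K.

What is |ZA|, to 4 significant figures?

40.36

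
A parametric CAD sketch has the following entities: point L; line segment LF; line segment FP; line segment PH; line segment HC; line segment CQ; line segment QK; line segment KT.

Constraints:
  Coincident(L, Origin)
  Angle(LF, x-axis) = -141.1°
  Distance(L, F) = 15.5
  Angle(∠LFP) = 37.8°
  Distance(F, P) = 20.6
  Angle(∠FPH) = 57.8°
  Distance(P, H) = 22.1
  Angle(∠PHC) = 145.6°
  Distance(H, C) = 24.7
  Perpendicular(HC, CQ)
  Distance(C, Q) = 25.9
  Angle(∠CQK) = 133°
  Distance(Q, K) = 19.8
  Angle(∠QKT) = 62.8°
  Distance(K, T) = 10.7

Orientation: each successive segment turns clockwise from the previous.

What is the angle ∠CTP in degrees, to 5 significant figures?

87.805°

L is at the origin; LF runs at -141.1° with length 15.5, so F = (-12.063, -9.7334). ∠LFP = 37.8° gives FP at 76.700° from the x-axis; with |FP| = 20.6, P = (-7.3237, 10.314). ∠FPH = 57.8° gives PH at -45.500° from the x-axis; with |PH| = 22.1, H = (8.1664, -5.4488). ∠PHC = 145.6° gives HC at -79.900° from the x-axis; with |HC| = 24.7, C = (12.498, -29.766). The perpendicularity gives CQ at right angles to HC, so CQ runs at -169.90°; with |CQ| = 25.9, Q = (-13.001, -34.308). ∠CQK = 133.0° gives QK at 143.10° from the x-axis; with |QK| = 19.8, K = (-28.834, -22.420). ∠QKT = 62.8° gives KT at 25.900° from the x-axis; with |KT| = 10.7, T = (-19.209, -17.746). Then cos ∠CTP = TC·TP / (|TC||TP|), giving 87.805°.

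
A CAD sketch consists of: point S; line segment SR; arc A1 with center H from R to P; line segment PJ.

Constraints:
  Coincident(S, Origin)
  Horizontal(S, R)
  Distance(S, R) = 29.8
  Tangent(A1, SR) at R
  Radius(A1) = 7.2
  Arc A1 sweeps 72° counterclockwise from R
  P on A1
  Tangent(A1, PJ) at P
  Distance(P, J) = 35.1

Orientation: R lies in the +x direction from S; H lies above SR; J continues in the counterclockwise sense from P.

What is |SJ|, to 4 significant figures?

61.05

On A1, R sits at bearing -90° from H; a 72° counterclockwise sweep puts P at bearing -18°, so P = H + 7.2·(cos -18°, sin -18°) = (36.65, 4.975). Since A1 is tangent to PJ there, HP ⟂ PJ, so PJ runs along (−sin -18°, cos -18°); with |PJ| = 35.1, J = (47.49, 38.36). Then |SJ| = |J − S| = 61.05.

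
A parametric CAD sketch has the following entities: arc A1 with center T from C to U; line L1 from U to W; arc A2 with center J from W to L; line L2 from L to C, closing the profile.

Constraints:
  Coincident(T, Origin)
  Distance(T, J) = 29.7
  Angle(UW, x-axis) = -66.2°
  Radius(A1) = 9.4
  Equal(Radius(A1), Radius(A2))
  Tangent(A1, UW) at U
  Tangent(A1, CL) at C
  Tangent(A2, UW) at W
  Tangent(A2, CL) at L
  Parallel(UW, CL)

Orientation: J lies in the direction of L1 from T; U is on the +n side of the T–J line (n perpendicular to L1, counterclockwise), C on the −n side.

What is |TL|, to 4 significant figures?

31.15

The slot axis is L1's direction at -66.2°, so u = (cos -66.2°, sin -66.2°) = (0.4035, -0.9150) and n = (−sin -66.2°, cos -66.2°) = (0.9150, 0.4035). T is at the origin and J lies 29.7 along u from T, so J = 29.7·u = (11.99, -27.17). Tangency of A1 to both parallel lines with radius 9.4 puts U and C at T ± 9.4·n: U = (8.601, 3.793), C = (-8.601, -3.793). Equal radii place W and L the same way about J: W = J + 9.4·n = (20.59, -23.38), L = J − 9.4·n = (3.385, -30.97). Then |TL| = |L − T| = 31.15.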